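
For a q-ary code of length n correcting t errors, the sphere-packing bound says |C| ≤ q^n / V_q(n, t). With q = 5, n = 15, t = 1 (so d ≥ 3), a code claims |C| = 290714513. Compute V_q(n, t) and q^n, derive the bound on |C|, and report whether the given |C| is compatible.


V_q(n, t) = 61, q^n = 30517578125, Hamming bound = 500288165, |C| = 290714513 ≤ bound (satisfied).

Step 1: Compute V_q(n, t) = Σ_{j=0}^1 C(n, j) (q−1)^j.
  j = 0: C(15,0)·(4)^0 = 1·1 = 1.
  j = 1: C(15,1)·(4)^1 = 15·4 = 60.
  V_q(n, t) = 1 + 60 = 61.
Step 2: q^n = 5^15 = 30517578125.
Step 3: Hamming bound ⌊q^n / V_q(n,t)⌋ = ⌊30517578125/61⌋ = 500288165.
Step 4: Compare |C| = 290714513 to 500288165: satisfied.
The claimed |C| lies below the Hamming bound.


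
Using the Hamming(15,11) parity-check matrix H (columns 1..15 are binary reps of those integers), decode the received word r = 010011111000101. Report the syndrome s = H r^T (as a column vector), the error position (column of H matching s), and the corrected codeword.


s = (0, 1, 0, 1)^T, error position = 5, corrected codeword c = 010001111000101

Compute s = H r^T mod 2 one row at a time:
  s_1 = 1 + 1 + 0 + 0 + 0 + 1 + 0 + 1 = 4 ≡ 0 (mod 2).
  s_2 = 0 + 1 + 1 + 1 + 0 + 1 + 0 + 1 = 5 ≡ 1 (mod 2).
  s_3 = 1 + 0 + 1 + 1 + 0 + 0 + 0 + 1 = 4 ≡ 0 (mod 2).
  s_4 = 0 + 0 + 1 + 1 + 1 + 0 + 1 + 1 = 5 ≡ 1 (mod 2).
s = (0, 1, 0, 1)^T — this equals column 5 of H (binary 0101), so error is at position 5.
Correct: flip bit 5 of r = 010011111000101 to get c = 010001111000101.


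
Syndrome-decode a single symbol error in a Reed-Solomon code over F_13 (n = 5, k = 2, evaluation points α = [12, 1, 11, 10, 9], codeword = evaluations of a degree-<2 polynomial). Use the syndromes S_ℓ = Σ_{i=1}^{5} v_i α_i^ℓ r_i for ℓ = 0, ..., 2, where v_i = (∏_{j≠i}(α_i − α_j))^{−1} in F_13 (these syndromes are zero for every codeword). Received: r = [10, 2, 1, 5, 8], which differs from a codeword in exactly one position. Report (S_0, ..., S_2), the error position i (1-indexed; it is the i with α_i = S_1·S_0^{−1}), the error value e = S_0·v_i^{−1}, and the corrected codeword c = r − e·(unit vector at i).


S = (3, 1, 9), error at position 5, error magnitude e = 12, c = [10, 2, 1, 5, 9].

Step 1: column multipliers v_i = (∏_{j≠i}(α_i − α_j))^{−1} mod 13.
  i = 1 (α = 12): (12−1)(12−11)(12−10)(12−9) = 11·1·2·3 = 66 ≡ 1, so v_1 = 1^{−1} = 1 (mod 13).
  i = 2 (α = 1): (1−12)(1−11)(1−10)(1−9) = (−11)·(−10)·(−9)·(−8) = 7920 ≡ 3, so v_2 = 3^{−1} = 9 (mod 13).
  i = 3 (α = 11): (11−12)(11−1)(11−10)(11−9) = (−1)·10·1·2 = −20 ≡ 6, so v_3 = 6^{−1} = 11 (mod 13).
  i = 4 (α = 10): (10−12)(10−1)(10−11)(10−9) = (−2)·9·(−1)·1 = 18 ≡ 5, so v_4 = 5^{−1} = 8 (mod 13).
  i = 5 (α = 9): (9−12)(9−1)(9−11)(9−10) = (−3)·8·(−2)·(−1) = −48 ≡ 4, so v_5 = 4^{−1} = 10 (mod 13).
  v = [1, 9, 11, 8, 10].
Step 2: syndromes of r = [10, 2, 1, 5, 8] (all sums mod 13).
  S_0 = Σ v_i r_i = 1·10 + 9·2 + 11·1 + 8·5 + 10·8 = 159 ≡ 3.
  S_1 = Σ v_i α_i r_i = 1·12·10 + 9·1·2 + 11·11·1 + 8·10·5 + 10·9·8 = 1379 ≡ 1.
  α_i^2 mod 13 = [1, 1, 4, 9, 3].
  S_2 = Σ v_i α_i^2 r_i = 1·1·10 + 9·1·2 + 11·4·1 + 8·9·5 + 10·3·8 = 672 ≡ 9.
  S = (3, 1, 9) ≠ 0, so r is not a codeword (an error is present).
Step 3: locate the error. For a single error e at position i, S_ℓ = v_i·e·α_i^ℓ, so α_err = S_1/S_0.
  S_0^{−1} = 3^{−1} = 9 (mod 13), so α_err = 1·9 = 9 ≡ 9 = α_5. Error position i = 5.
  Consistency check: S_2/S_1 = 9·1 = 9 ≡ 9 = α_err ✓ (single-error assumption holds).
Step 4: error magnitude e = S_0/v_5 = S_0·∏_{j≠5}(α_5 − α_j) = 3·4 = 12 ≡ 12 (mod 13).
Step 5: correct position 5: c_5 = r_5 − e = 8 − 12 ≡ 9 (mod 13). Hence c = [10, 2, 1, 5, 9].
  Check: interpolating c through the α_i gives m(x) = 6 + 9·x (degree < 2) with m(α_i) = c_i for every i, so c is indeed a codeword.


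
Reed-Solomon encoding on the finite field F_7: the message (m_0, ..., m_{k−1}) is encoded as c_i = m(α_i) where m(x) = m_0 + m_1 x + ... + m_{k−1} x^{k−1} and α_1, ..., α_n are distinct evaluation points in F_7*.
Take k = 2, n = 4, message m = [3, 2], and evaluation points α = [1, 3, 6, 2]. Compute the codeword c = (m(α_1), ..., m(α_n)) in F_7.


c = [5, 2, 1, 0]

Message polynomial: m(x) = 3 + 2·x (mod 7).
For each evaluation point α_i, compute m(α_i) mod 7:
  α_1 = 1: Horner steps 2 → 5, so m(1) = 5.
  α_2 = 3: Horner steps 2 → 2, so m(3) = 2.
  α_3 = 6: Horner steps 2 → 1, so m(6) = 1.
  α_4 = 2: Horner steps 2 → 0, so m(2) = 0.
Codeword c = [5, 2, 1, 0] ∈ F_7^4.


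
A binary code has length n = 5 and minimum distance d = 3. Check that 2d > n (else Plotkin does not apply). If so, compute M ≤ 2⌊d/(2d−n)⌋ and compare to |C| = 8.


Plotkin bound M ≤ 6; given |C| = 8 > bound (violated).

Check applicability: 2d = 6, n = 5.
2d − n = 1 > 0, so Plotkin applies.
Compute d/(2d−n) = 3/1 ≈ 3.0000.
⌊d/(2d−n)⌋ = 3.
Plotkin bound: M ≤ 2·3 = 6.
Given |C| = 8, check: VIOLATED.
This |C| is above the Plotkin bound, so no binary code with n = 5, d = 3 and 8 codewords exists.


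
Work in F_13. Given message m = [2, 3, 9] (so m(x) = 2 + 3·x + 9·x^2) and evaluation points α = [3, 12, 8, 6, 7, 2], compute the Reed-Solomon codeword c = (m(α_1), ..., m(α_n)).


c = [1, 8, 4, 6, 9, 5]

Message polynomial: m(x) = 2 + 3·x + 9·x^2 (mod 13).
For each evaluation point α_i, compute m(α_i) mod 13:
  α_1 = 3: Horner steps 9 → 4 → 1, so m(3) = 1.
  α_2 = 12: Horner steps 9 → 7 → 8, so m(12) = 8.
  α_3 = 8: Horner steps 9 → 10 → 4, so m(8) = 4.
  α_4 = 6: Horner steps 9 → 5 → 6, so m(6) = 6.
  α_5 = 7: Horner steps 9 → 1 → 9, so m(7) = 9.
  α_6 = 2: Horner steps 9 → 8 → 5, so m(2) = 5.
Codeword c = [1, 8, 4, 6, 9, 5] ∈ F_13^6.


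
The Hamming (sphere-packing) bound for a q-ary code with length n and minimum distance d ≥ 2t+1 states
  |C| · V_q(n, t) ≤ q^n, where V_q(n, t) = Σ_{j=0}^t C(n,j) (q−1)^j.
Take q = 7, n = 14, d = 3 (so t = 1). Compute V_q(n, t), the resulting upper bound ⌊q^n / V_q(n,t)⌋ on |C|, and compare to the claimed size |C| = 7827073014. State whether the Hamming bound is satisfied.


V_q(n, t) = 85, q^n = 678223072849, Hamming bound = 7979094974, |C| = 7827073014 ≤ bound (satisfied).

Step 1: Compute V_q(n, t) = Σ_{j=0}^1 C(n, j) (q−1)^j.
  j = 0: C(14,0)·(6)^0 = 1·1 = 1.
  j = 1: C(14,1)·(6)^1 = 14·6 = 84.
  V_q(n, t) = 1 + 84 = 85.
Step 2: q^n = 7^14 = 678223072849.
Step 3: Hamming bound ⌊q^n / V_q(n,t)⌋ = ⌊678223072849/85⌋ = 7979094974.
Step 4: Compare |C| = 7827073014 to 7979094974: satisfied.
The claimed |C| lies below the Hamming bound.


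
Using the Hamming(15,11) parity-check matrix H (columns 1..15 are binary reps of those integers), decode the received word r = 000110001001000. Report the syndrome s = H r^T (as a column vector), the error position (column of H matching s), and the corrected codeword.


s = (0, 1, 0, 0)^T, error position = 4, corrected codeword c = 000010001001000

Compute s = H r^T mod 2 one row at a time:
  s_1 = 0 + 1 + 0 + 0 + 1 + 0 + 0 + 0 = 2 ≡ 0 (mod 2).
  s_2 = 1 + 1 + 0 + 0 + 1 + 0 + 0 + 0 = 3 ≡ 1 (mod 2).
  s_3 = 0 + 0 + 0 + 0 + 0 + 0 + 0 + 0 = 0 ≡ 0 (mod 2).
  s_4 = 0 + 0 + 1 + 0 + 1 + 0 + 0 + 0 = 2 ≡ 0 (mod 2).
s = (0, 1, 0, 0)^T — this equals column 4 of H (binary 0100), so error is at position 4.
Correct: flip bit 4 of r = 000110001001000 to get c = 000010001001000.


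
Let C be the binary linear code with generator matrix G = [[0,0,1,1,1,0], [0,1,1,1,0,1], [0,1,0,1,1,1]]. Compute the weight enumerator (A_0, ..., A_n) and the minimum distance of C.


Weight distribution: A_0 = 1, A_1 = 1, A_2 = 1, A_3 = 3, A_4 = 2. Minimum distance d = 1.

Enumerate all 2^3 = 8 messages m ∈ F_2^3.
For each, compute codeword c = mG in F_2^6, then tally its weight.
  m = 000 → c = 000000, weight = 0.
  m = 100 → c = 001110, weight = 3.
  m = 010 → c = 011101, weight = 4.
  m = 110 → c = 010011, weight = 3.
  m = 001 → c = 010111, weight = 4.
  m = 101 → c = 011001, weight = 3.
  m = 011 → c = 001010, weight = 2.
  m = 111 → c = 000100, weight = 1.
Tally weights:
  weight 0: 1 codewords.
  weight 1: 1 codewords.
  weight 2: 1 codewords.
  weight 3: 3 codewords.
  weight 4: 2 codewords.
Minimum distance d = smallest w > 0 with A_w > 0 = 1.
Sanity: Σ A_w = 8 = 2^3 = 8 ✓.


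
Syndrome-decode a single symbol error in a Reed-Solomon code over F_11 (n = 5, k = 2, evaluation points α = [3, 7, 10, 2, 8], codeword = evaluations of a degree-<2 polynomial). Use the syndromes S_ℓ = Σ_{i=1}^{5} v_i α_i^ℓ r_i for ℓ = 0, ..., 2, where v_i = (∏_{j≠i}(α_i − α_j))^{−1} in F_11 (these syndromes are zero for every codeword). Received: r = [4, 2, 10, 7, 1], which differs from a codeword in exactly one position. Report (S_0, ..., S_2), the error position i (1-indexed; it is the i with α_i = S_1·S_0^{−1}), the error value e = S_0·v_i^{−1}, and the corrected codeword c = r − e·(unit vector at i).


S = (3, 9, 5), error at position 1, error magnitude e = 9, c = [6, 2, 10, 7, 1].

Step 1: column multipliers v_i = (∏_{j≠i}(α_i − α_j))^{−1} mod 11.
  i = 1 (α = 3): (3−7)(3−10)(3−2)(3−8) = (−4)·(−7)·1·(−5) = −140 ≡ 3, so v_1 = 3^{−1} = 4 (mod 11).
  i = 2 (α = 7): (7−3)(7−10)(7−2)(7−8) = 4·(−3)·5·(−1) = 60 ≡ 5, so v_2 = 5^{−1} = 9 (mod 11).
  i = 3 (α = 10): (10−3)(10−7)(10−2)(10−8) = 7·3·8·2 = 336 ≡ 6, so v_3 = 6^{−1} = 2 (mod 11).
  i = 4 (α = 2): (2−3)(2−7)(2−10)(2−8) = (−1)·(−5)·(−8)·(−6) = 240 ≡ 9, so v_4 = 9^{−1} = 5 (mod 11).
  i = 5 (α = 8): (8−3)(8−7)(8−10)(8−2) = 5·1·(−2)·6 = −60 ≡ 6, so v_5 = 6^{−1} = 2 (mod 11).
  v = [4, 9, 2, 5, 2].
Step 2: syndromes of r = [4, 2, 10, 7, 1] (all sums mod 11).
  S_0 = Σ v_i r_i = 4·4 + 9·2 + 2·10 + 5·7 + 2·1 = 91 ≡ 3.
  S_1 = Σ v_i α_i r_i = 4·3·4 + 9·7·2 + 2·10·10 + 5·2·7 + 2·8·1 = 460 ≡ 9.
  α_i^2 mod 11 = [9, 5, 1, 4, 9].
  S_2 = Σ v_i α_i^2 r_i = 4·9·4 + 9·5·2 + 2·1·10 + 5·4·7 + 2·9·1 = 412 ≡ 5.
  S = (3, 9, 5) ≠ 0, so r is not a codeword (an error is present).
Step 3: locate the error. For a single error e at position i, S_ℓ = v_i·e·α_i^ℓ, so α_err = S_1/S_0.
  S_0^{−1} = 3^{−1} = 4 (mod 11), so α_err = 9·4 = 36 ≡ 3 = α_1. Error position i = 1.
  Consistency check: S_2/S_1 = 5·5 = 25 ≡ 3 = α_err ✓ (single-error assumption holds).
Step 4: error magnitude e = S_0/v_1 = S_0·∏_{j≠1}(α_1 − α_j) = 3·3 = 9 ≡ 9 (mod 11).
Step 5: correct position 1: c_1 = r_1 − e = 4 − 9 ≡ 6 (mod 11). Hence c = [6, 2, 10, 7, 1].
  Check: interpolating c through the α_i gives m(x) = 9 + 10·x (degree < 2) with m(α_i) = c_i for every i, so c is indeed a codeword.


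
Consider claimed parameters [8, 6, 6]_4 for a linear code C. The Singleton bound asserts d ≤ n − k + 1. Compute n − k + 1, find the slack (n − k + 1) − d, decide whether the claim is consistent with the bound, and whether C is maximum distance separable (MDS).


Singleton RHS = n − k + 1 = 3, slack = -3, bound violated (no such code; not MDS).

Singleton bound: d ≤ n − k + 1.
Here n = 8, k = 6, so n − k + 1 = 3.
Given d = 6, check d ≤ 3: NO.
Slack = (n − k + 1) − d = -3.
The slack is negative: d = 6 exceeds n − k + 1 = 3 by 3, so the Singleton bound is violated and no linear [8, 6, 6]_4 code can exist. In particular it is not MDS (MDS requires d = n − k + 1 exactly).
Description: the claimed parameters are [8, 6, 6]_4; such a code would be impossible (violates the Singleton bound).


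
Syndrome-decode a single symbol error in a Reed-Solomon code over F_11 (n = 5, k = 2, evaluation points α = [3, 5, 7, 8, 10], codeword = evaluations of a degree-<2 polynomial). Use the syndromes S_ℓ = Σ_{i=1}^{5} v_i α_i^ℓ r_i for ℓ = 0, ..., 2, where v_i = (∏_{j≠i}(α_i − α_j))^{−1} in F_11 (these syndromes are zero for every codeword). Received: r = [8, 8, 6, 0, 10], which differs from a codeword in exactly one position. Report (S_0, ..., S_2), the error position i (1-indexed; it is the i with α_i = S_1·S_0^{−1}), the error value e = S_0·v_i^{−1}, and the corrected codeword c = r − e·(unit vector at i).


S = (2, 10, 6), error at position 2, error magnitude e = 1, c = [8, 7, 6, 0, 10].

Step 1: column multipliers v_i = (∏_{j≠i}(α_i − α_j))^{−1} mod 11.
  i = 1 (α = 3): (3−5)(3−7)(3−8)(3−10) = (−2)·(−4)·(−5)·(−7) = 280 ≡ 5, so v_1 = 5^{−1} = 9 (mod 11).
  i = 2 (α = 5): (5−3)(5−7)(5−8)(5−10) = 2·(−2)·(−3)·(−5) = −60 ≡ 6, so v_2 = 6^{−1} = 2 (mod 11).
  i = 3 (α = 7): (7−3)(7−5)(7−8)(7−10) = 4·2·(−1)·(−3) = 24 ≡ 2, so v_3 = 2^{−1} = 6 (mod 11).
  i = 4 (α = 8): (8−3)(8−5)(8−7)(8−10) = 5·3·1·(−2) = −30 ≡ 3, so v_4 = 3^{−1} = 4 (mod 11).
  i = 5 (α = 10): (10−3)(10−5)(10−7)(10−8) = 7·5·3·2 = 210 ≡ 1, so v_5 = 1^{−1} = 1 (mod 11).
  v = [9, 2, 6, 4, 1].
Step 2: syndromes of r = [8, 8, 6, 0, 10] (all sums mod 11).
  S_0 = Σ v_i r_i = 9·8 + 2·8 + 6·6 + 4·0 + 1·10 = 134 ≡ 2.
  S_1 = Σ v_i α_i r_i = 9·3·8 + 2·5·8 + 6·7·6 + 4·8·0 + 1·10·10 = 648 ≡ 10.
  α_i^2 mod 11 = [9, 3, 5, 9, 1].
  S_2 = Σ v_i α_i^2 r_i = 9·9·8 + 2·3·8 + 6·5·6 + 4·9·0 + 1·1·10 = 886 ≡ 6.
  S = (2, 10, 6) ≠ 0, so r is not a codeword (an error is present).
Step 3: locate the error. For a single error e at position i, S_ℓ = v_i·e·α_i^ℓ, so α_err = S_1/S_0.
  S_0^{−1} = 2^{−1} = 6 (mod 11), so α_err = 10·6 = 60 ≡ 5 = α_2. Error position i = 2.
  Consistency check: S_2/S_1 = 6·10 = 60 ≡ 5 = α_err ✓ (single-error assumption holds).
Step 4: error magnitude e = S_0/v_2 = S_0·∏_{j≠2}(α_2 − α_j) = 2·6 = 12 ≡ 1 (mod 11).
Step 5: correct position 2: c_2 = r_2 − e = 8 − 1 ≡ 7 (mod 11). Hence c = [8, 7, 6, 0, 10].
  Check: interpolating c through the α_i gives m(x) = 4 + 5·x (degree < 2) with m(α_i) = c_i for every i, so c is indeed a codeword.


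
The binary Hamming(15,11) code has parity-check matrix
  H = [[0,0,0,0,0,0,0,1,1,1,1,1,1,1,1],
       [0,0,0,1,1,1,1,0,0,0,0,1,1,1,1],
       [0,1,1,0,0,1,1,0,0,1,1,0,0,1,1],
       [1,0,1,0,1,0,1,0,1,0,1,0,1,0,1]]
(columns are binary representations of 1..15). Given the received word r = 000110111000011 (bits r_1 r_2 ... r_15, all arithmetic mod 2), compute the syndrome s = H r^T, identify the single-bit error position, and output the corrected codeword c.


s = (0, 1, 1, 0)^T, error position = 6, corrected codeword c = 000111111000011

Compute s = H r^T mod 2 one row at a time:
  s_1 = 1 + 1 + 0 + 0 + 0 + 0 + 1 + 1 = 4 ≡ 0 (mod 2).
  s_2 = 1 + 1 + 0 + 1 + 0 + 0 + 1 + 1 = 5 ≡ 1 (mod 2).
  s_3 = 0 + 0 + 0 + 1 + 0 + 0 + 1 + 1 = 3 ≡ 1 (mod 2).
  s_4 = 0 + 0 + 1 + 1 + 1 + 0 + 0 + 1 = 4 ≡ 0 (mod 2).
s = (0, 1, 1, 0)^T — this equals column 6 of H (binary 0110), so error is at position 6.
Correct: flip bit 6 of r = 000110111000011 to get c = 000111111000011.


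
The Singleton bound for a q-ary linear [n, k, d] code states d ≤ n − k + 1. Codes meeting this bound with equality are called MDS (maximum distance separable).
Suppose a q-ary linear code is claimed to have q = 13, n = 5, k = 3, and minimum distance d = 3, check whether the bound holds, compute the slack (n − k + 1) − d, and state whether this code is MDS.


Singleton RHS = n − k + 1 = 3, slack = 0, bound satisfied, MDS.

Singleton bound: d ≤ n − k + 1.
Here n = 5, k = 3, so n − k + 1 = 3.
Given d = 3, check d ≤ 3: YES.
Slack = (n − k + 1) − d = 0.
The code is MDS (slack = 0).
Description: the claimed parameters are [5, 3, 3]_13; such a code would be MDS (meets Singleton bound).


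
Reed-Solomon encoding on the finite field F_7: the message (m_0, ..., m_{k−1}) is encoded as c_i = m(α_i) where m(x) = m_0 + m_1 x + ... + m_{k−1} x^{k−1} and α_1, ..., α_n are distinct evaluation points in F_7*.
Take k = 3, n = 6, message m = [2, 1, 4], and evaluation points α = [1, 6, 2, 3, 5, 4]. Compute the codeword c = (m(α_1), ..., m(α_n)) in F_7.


c = [0, 5, 6, 6, 2, 0]

Message polynomial: m(x) = 2 + 1·x + 4·x^2 (mod 7).
For each evaluation point α_i, compute m(α_i) mod 7:
  α_1 = 1: Horner steps 4 → 5 → 0, so m(1) = 0.
  α_2 = 6: Horner steps 4 → 4 → 5, so m(6) = 5.
  α_3 = 2: Horner steps 4 → 2 → 6, so m(2) = 6.
  α_4 = 3: Horner steps 4 → 6 → 6, so m(3) = 6.
  α_5 = 5: Horner steps 4 → 0 → 2, so m(5) = 2.
  α_6 = 4: Horner steps 4 → 3 → 0, so m(4) = 0.
Codeword c = [0, 5, 6, 6, 2, 0] ∈ F_7^6.


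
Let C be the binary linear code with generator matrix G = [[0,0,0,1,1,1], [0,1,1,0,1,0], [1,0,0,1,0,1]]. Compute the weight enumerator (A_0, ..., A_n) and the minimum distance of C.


Weight distribution: A_0 = 1, A_2 = 1, A_3 = 4, A_4 = 1, A_6 = 1. Minimum distance d = 2.

Enumerate all 2^3 = 8 messages m ∈ F_2^3.
For each, compute codeword c = mG in F_2^6, then tally its weight.
  m = 000 → c = 000000, weight = 0.
  m = 100 → c = 000111, weight = 3.
  m = 010 → c = 011010, weight = 3.
  m = 110 → c = 011101, weight = 4.
  m = 001 → c = 100101, weight = 3.
  m = 101 → c = 100010, weight = 2.
  m = 011 → c = 111111, weight = 6.
  m = 111 → c = 111000, weight = 3.
Tally weights:
  weight 0: 1 codewords.
  weight 2: 1 codewords.
  weight 3: 4 codewords.
  weight 4: 1 codewords.
  weight 6: 1 codewords.
Minimum distance d = smallest w > 0 with A_w > 0 = 2.
Sanity: Σ A_w = 8 = 2^3 = 8 ✓.


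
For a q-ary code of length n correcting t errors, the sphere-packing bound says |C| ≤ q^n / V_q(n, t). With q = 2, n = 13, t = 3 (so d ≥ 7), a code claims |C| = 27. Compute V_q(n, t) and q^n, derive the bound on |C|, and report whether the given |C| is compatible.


V_q(n, t) = 378, q^n = 8192, Hamming bound = 21, |C| = 27 > bound (violated).

Step 1: Compute V_q(n, t) = Σ_{j=0}^3 C(n, j) (q−1)^j.
  j = 0: C(13,0)·(1)^0 = 1·1 = 1.
  j = 1: C(13,1)·(1)^1 = 13·1 = 13.
  j = 2: C(13,2)·(1)^2 = 78·1 = 78.
  j = 3: C(13,3)·(1)^3 = 286·1 = 286.
  V_q(n, t) = 1 + 13 + 78 + 286 = 378.
Step 2: q^n = 2^13 = 8192.
Step 3: Hamming bound ⌊q^n / V_q(n,t)⌋ = ⌊8192/378⌋ = 21.
Step 4: Compare |C| = 27 to 21: violated.
The claimed |C| lies above the Hamming bound, so no 2-ary code of length 13 with d ≥ 7 can have 27 codewords.


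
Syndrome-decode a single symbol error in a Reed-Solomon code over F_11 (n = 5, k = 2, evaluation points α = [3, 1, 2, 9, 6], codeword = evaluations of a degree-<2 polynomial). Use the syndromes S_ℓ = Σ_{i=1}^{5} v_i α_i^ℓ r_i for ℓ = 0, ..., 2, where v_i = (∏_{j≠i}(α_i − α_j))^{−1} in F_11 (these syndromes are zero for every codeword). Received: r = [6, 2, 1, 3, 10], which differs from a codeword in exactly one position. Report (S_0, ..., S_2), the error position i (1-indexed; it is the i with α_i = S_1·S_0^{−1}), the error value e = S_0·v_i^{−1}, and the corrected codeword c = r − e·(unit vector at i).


S = (2, 2, 2), error at position 2, error magnitude e = 6, c = [6, 7, 1, 3, 10].

Step 1: column multipliers v_i = (∏_{j≠i}(α_i − α_j))^{−1} mod 11.
  i = 1 (α = 3): (3−1)(3−2)(3−9)(3−6) = 2·1·(−6)·(−3) = 36 ≡ 3, so v_1 = 3^{−1} = 4 (mod 11).
  i = 2 (α = 1): (1−3)(1−2)(1−9)(1−6) = (−2)·(−1)·(−8)·(−5) = 80 ≡ 3, so v_2 = 3^{−1} = 4 (mod 11).
  i = 3 (α = 2): (2−3)(2−1)(2−9)(2−6) = (−1)·1·(−7)·(−4) = −28 ≡ 5, so v_3 = 5^{−1} = 9 (mod 11).
  i = 4 (α = 9): (9−3)(9−1)(9−2)(9−6) = 6·8·7·3 = 1008 ≡ 7, so v_4 = 7^{−1} = 8 (mod 11).
  i = 5 (α = 6): (6−3)(6−1)(6−2)(6−9) = 3·5·4·(−3) = −180 ≡ 7, so v_5 = 7^{−1} = 8 (mod 11).
  v = [4, 4, 9, 8, 8].
Step 2: syndromes of r = [6, 2, 1, 3, 10] (all sums mod 11).
  S_0 = Σ v_i r_i = 4·6 + 4·2 + 9·1 + 8·3 + 8·10 = 145 ≡ 2.
  S_1 = Σ v_i α_i r_i = 4·3·6 + 4·1·2 + 9·2·1 + 8·9·3 + 8·6·10 = 794 ≡ 2.
  α_i^2 mod 11 = [9, 1, 4, 4, 3].
  S_2 = Σ v_i α_i^2 r_i = 4·9·6 + 4·1·2 + 9·4·1 + 8·4·3 + 8·3·10 = 596 ≡ 2.
  S = (2, 2, 2) ≠ 0, so r is not a codeword (an error is present).
Step 3: locate the error. For a single error e at position i, S_ℓ = v_i·e·α_i^ℓ, so α_err = S_1/S_0.
  S_0^{−1} = 2^{−1} = 6 (mod 11), so α_err = 2·6 = 12 ≡ 1 = α_2. Error position i = 2.
  Consistency check: S_2/S_1 = 2·6 = 12 ≡ 1 = α_err ✓ (single-error assumption holds).
Step 4: error magnitude e = S_0/v_2 = S_0·∏_{j≠2}(α_2 − α_j) = 2·3 = 6 ≡ 6 (mod 11).
Step 5: correct position 2: c_2 = r_2 − e = 2 − 6 ≡ 7 (mod 11). Hence c = [6, 7, 1, 3, 10].
  Check: interpolating c through the α_i gives m(x) = 2 + 5·x (degree < 2) with m(α_i) = c_i for every i, so c is indeed a codeword.


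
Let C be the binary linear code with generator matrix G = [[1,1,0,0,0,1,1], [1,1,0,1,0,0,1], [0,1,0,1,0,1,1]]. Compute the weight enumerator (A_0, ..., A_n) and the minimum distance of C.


Weight distribution: A_0 = 1, A_2 = 4, A_4 = 3. Minimum distance d = 2.

Enumerate all 2^3 = 8 messages m ∈ F_2^3.
For each, compute codeword c = mG in F_2^7, then tally its weight.
  m = 000 → c = 0000000, weight = 0.
  m = 100 → c = 1100011, weight = 4.
  m = 010 → c = 1101001, weight = 4.
  m = 110 → c = 0001010, weight = 2.
  m = 001 → c = 0101011, weight = 4.
  m = 101 → c = 1001000, weight = 2.
  m = 011 → c = 1000010, weight = 2.
  m = 111 → c = 0100001, weight = 2.
Tally weights:
  weight 0: 1 codewords.
  weight 2: 4 codewords.
  weight 4: 3 codewords.
Minimum distance d = smallest w > 0 with A_w > 0 = 2.
Sanity: Σ A_w = 8 = 2^3 = 8 ✓.


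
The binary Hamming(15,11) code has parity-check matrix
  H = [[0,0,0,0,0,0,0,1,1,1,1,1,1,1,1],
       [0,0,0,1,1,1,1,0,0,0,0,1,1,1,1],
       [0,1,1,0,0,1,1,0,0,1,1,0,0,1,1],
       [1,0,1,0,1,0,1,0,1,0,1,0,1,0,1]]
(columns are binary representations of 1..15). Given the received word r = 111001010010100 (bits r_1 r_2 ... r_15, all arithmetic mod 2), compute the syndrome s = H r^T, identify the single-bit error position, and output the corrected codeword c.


s = (1, 0, 0, 0)^T, error position = 8, corrected codeword c = 111001000010100

Compute s = H r^T mod 2 one row at a time:
  s_1 = 1 + 0 + 0 + 1 + 0 + 1 + 0 + 0 = 3 ≡ 1 (mod 2).
  s_2 = 0 + 0 + 1 + 0 + 0 + 1 + 0 + 0 = 2 ≡ 0 (mod 2).
  s_3 = 1 + 1 + 1 + 0 + 0 + 1 + 0 + 0 = 4 ≡ 0 (mod 2).
  s_4 = 1 + 1 + 0 + 0 + 0 + 1 + 1 + 0 = 4 ≡ 0 (mod 2).
s = (1, 0, 0, 0)^T — this equals column 8 of H (binary 1000), so error is at position 8.
Correct: flip bit 8 of r = 111001010010100 to get c = 111001000010100.


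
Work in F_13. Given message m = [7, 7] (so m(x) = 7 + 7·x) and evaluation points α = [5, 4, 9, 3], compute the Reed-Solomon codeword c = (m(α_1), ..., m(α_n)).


c = [3, 9, 5, 2]

Message polynomial: m(x) = 7 + 7·x (mod 13).
For each evaluation point α_i, compute m(α_i) mod 13:
  α_1 = 5: Horner steps 7 → 3, so m(5) = 3.
  α_2 = 4: Horner steps 7 → 9, so m(4) = 9.
  α_3 = 9: Horner steps 7 → 5, so m(9) = 5.
  α_4 = 3: Horner steps 7 → 2, so m(3) = 2.
Codeword c = [3, 9, 5, 2] ∈ F_13^4.


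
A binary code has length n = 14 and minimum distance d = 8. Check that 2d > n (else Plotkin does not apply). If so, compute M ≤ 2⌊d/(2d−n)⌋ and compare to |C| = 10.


Plotkin bound M ≤ 8; given |C| = 10 > bound (violated).

Check applicability: 2d = 16, n = 14.
2d − n = 2 > 0, so Plotkin applies.
Compute d/(2d−n) = 8/2 ≈ 4.0000.
⌊d/(2d−n)⌋ = 4.
Plotkin bound: M ≤ 2·4 = 8.
Given |C| = 10, check: VIOLATED.
This |C| is above the Plotkin bound, so no binary code with n = 14, d = 8 and 10 codewords exists.


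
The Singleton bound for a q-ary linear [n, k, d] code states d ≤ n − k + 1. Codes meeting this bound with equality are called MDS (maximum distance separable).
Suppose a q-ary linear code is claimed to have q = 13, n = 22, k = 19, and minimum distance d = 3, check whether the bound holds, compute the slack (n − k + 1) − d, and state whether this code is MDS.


Singleton RHS = n − k + 1 = 4, slack = 1, bound satisfied, not MDS.

Singleton bound: d ≤ n − k + 1.
Here n = 22, k = 19, so n − k + 1 = 4.
Given d = 3, check d ≤ 4: YES.
Slack = (n − k + 1) − d = 1.
The code is NOT MDS (slack = 1 > 0).
Description: the claimed parameters are [22, 19, 3]_13; such a code would be non-MDS.


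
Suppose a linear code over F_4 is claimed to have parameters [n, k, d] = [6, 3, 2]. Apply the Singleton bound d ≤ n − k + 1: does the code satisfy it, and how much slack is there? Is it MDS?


Singleton RHS = n − k + 1 = 4, slack = 2, bound satisfied, not MDS.

Singleton bound: d ≤ n − k + 1.
Here n = 6, k = 3, so n − k + 1 = 4.
Given d = 2, check d ≤ 4: YES.
Slack = (n − k + 1) − d = 2.
The code is NOT MDS (slack = 2 > 0).
Description: the claimed parameters are [6, 3, 2]_4; such a code would be non-MDS.


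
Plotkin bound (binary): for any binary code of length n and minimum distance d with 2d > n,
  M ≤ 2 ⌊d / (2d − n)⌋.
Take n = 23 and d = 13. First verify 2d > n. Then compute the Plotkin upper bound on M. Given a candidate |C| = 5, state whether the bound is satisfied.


Plotkin bound M ≤ 8; given |C| = 5 ≤ bound (satisfied).

Check applicability: 2d = 26, n = 23.
2d − n = 3 > 0, so Plotkin applies.
Compute d/(2d−n) = 13/3 ≈ 4.3333.
⌊d/(2d−n)⌋ = 4.
Plotkin bound: M ≤ 2·4 = 8.
Given |C| = 5, check: satisfied.
This |C| is below the Plotkin bound.


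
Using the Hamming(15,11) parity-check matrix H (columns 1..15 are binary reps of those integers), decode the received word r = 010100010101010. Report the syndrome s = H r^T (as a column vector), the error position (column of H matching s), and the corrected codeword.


s = (0, 1, 1, 0)^T, error position = 6, corrected codeword c = 010101010101010

Compute s = H r^T mod 2 one row at a time:
  s_1 = 1 + 0 + 1 + 0 + 1 + 0 + 1 + 0 = 4 ≡ 0 (mod 2).
  s_2 = 1 + 0 + 0 + 0 + 1 + 0 + 1 + 0 = 3 ≡ 1 (mod 2).
  s_3 = 1 + 0 + 0 + 0 + 1 + 0 + 1 + 0 = 3 ≡ 1 (mod 2).
  s_4 = 0 + 0 + 0 + 0 + 0 + 0 + 0 + 0 = 0 ≡ 0 (mod 2).
s = (0, 1, 1, 0)^T — this equals column 6 of H (binary 0110), so error is at position 6.
Correct: flip bit 6 of r = 010100010101010 to get c = 010101010101010.


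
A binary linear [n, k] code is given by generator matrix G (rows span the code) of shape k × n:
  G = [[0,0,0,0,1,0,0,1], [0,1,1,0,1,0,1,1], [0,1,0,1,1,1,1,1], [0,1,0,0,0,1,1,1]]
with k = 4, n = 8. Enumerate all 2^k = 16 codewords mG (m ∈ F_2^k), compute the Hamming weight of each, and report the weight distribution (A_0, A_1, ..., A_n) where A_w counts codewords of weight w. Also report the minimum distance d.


Weight distribution: A_0 = 1, A_2 = 3, A_3 = 4, A_4 = 3, A_5 = 4, A_6 = 1. Minimum distance d = 2.

Enumerate all 2^4 = 16 messages m ∈ F_2^4.
For each, compute codeword c = mG in F_2^8, then tally its weight.
  m = 0000 → c = 00000000, weight = 0.
  m = 1000 → c = 00001001, weight = 2.
  m = 0100 → c = 01101011, weight = 5.
  m = 1100 → c = 01100010, weight = 3.
  m = 0010 → c = 01011111, weight = 6.
  m = 1010 → c = 01010110, weight = 4.
  m = 0110 → c = 00110100, weight = 3.
  m = 1110 → c = 00111101, weight = 5.
  m = 0001 → c = 01000111, weight = 4.
  m = 1001 → c = 01001110, weight = 4.
  m = 0101 → c = 00101100, weight = 3.
  m = 1101 → c = 00100101, weight = 3.
  m = 0011 → c = 00011000, weight = 2.
  m = 1011 → c = 00010001, weight = 2.
  m = 0111 → c = 01110011, weight = 5.
  m = 1111 → c = 01111010, weight = 5.
Tally weights:
  weight 0: 1 codewords.
  weight 2: 3 codewords.
  weight 3: 4 codewords.
  weight 4: 3 codewords.
  weight 5: 4 codewords.
  weight 6: 1 codewords.
Minimum distance d = smallest w > 0 with A_w > 0 = 2.
Sanity: Σ A_w = 16 = 2^4 = 16 ✓.


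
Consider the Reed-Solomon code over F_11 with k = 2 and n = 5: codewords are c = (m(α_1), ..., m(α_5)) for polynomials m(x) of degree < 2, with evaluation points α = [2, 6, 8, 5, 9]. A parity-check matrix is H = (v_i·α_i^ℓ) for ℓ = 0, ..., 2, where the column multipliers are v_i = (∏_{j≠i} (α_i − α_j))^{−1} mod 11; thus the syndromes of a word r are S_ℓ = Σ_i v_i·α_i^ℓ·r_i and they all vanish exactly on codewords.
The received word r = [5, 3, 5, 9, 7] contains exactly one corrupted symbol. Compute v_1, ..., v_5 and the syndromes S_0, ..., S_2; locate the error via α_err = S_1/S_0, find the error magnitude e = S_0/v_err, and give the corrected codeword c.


S = (10, 3, 2), error at position 3, error magnitude e = 3, c = [5, 3, 2, 9, 7].

Step 1: column multipliers v_i = (∏_{j≠i}(α_i − α_j))^{−1} mod 11.
  i = 1 (α = 2): (2−6)(2−8)(2−5)(2−9) = (−4)·(−6)·(−3)·(−7) = 504 ≡ 9, so v_1 = 9^{−1} = 5 (mod 11).
  i = 2 (α = 6): (6−2)(6−8)(6−5)(6−9) = 4·(−2)·1·(−3) = 24 ≡ 2, so v_2 = 2^{−1} = 6 (mod 11).
  i = 3 (α = 8): (8−2)(8−6)(8−5)(8−9) = 6·2·3·(−1) = −36 ≡ 8, so v_3 = 8^{−1} = 7 (mod 11).
  i = 4 (α = 5): (5−2)(5−6)(5−8)(5−9) = 3·(−1)·(−3)·(−4) = −36 ≡ 8, so v_4 = 8^{−1} = 7 (mod 11).
  i = 5 (α = 9): (9−2)(9−6)(9−8)(9−5) = 7·3·1·4 = 84 ≡ 7, so v_5 = 7^{−1} = 8 (mod 11).
  v = [5, 6, 7, 7, 8].
Step 2: syndromes of r = [5, 3, 5, 9, 7] (all sums mod 11).
  S_0 = Σ v_i r_i = 5·5 + 6·3 + 7·5 + 7·9 + 8·7 = 197 ≡ 10.
  S_1 = Σ v_i α_i r_i = 5·2·5 + 6·6·3 + 7·8·5 + 7·5·9 + 8·9·7 = 1257 ≡ 3.
  α_i^2 mod 11 = [4, 3, 9, 3, 4].
  S_2 = Σ v_i α_i^2 r_i = 5·4·5 + 6·3·3 + 7·9·5 + 7·3·9 + 8·4·7 = 882 ≡ 2.
  S = (10, 3, 2) ≠ 0, so r is not a codeword (an error is present).
Step 3: locate the error. For a single error e at position i, S_ℓ = v_i·e·α_i^ℓ, so α_err = S_1/S_0.
  S_0^{−1} = 10^{−1} = 10 (mod 11), so α_err = 3·10 = 30 ≡ 8 = α_3. Error position i = 3.
  Consistency check: S_2/S_1 = 2·4 = 8 ≡ 8 = α_err ✓ (single-error assumption holds).
Step 4: error magnitude e = S_0/v_3 = S_0·∏_{j≠3}(α_3 − α_j) = 10·8 = 80 ≡ 3 (mod 11).
Step 5: correct position 3: c_3 = r_3 − e = 5 − 3 ≡ 2 (mod 11). Hence c = [5, 3, 2, 9, 7].
  Check: interpolating c through the α_i gives m(x) = 6 + 5·x (degree < 2) with m(α_i) = c_i for every i, so c is indeed a codeword.


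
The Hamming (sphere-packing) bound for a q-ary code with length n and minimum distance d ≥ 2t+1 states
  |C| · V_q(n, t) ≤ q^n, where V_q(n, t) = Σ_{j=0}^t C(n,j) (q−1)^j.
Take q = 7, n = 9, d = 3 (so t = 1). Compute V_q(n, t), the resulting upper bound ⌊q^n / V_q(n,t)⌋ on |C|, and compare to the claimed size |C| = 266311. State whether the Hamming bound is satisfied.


V_q(n, t) = 55, q^n = 40353607, Hamming bound = 733701, |C| = 266311 ≤ bound (satisfied).

Step 1: Compute V_q(n, t) = Σ_{j=0}^1 C(n, j) (q−1)^j.
  j = 0: C(9,0)·(6)^0 = 1·1 = 1.
  j = 1: C(9,1)·(6)^1 = 9·6 = 54.
  V_q(n, t) = 1 + 54 = 55.
Step 2: q^n = 7^9 = 40353607.
Step 3: Hamming bound ⌊q^n / V_q(n,t)⌋ = ⌊40353607/55⌋ = 733701.
Step 4: Compare |C| = 266311 to 733701: satisfied.
The claimed |C| lies below the Hamming bound.


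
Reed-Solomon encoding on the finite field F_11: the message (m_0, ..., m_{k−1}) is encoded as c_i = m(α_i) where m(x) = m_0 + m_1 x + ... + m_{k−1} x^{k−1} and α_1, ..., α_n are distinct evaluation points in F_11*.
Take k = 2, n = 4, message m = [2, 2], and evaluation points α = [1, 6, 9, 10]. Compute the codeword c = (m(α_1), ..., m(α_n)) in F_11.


c = [4, 3, 9, 0]

Message polynomial: m(x) = 2 + 2·x (mod 11).
For each evaluation point α_i, compute m(α_i) mod 11:
  α_1 = 1: Horner steps 2 → 4, so m(1) = 4.
  α_2 = 6: Horner steps 2 → 3, so m(6) = 3.
  α_3 = 9: Horner steps 2 → 9, so m(9) = 9.
  α_4 = 10: Horner steps 2 → 0, so m(10) = 0.
Codeword c = [4, 3, 9, 0] ∈ F_11^4.


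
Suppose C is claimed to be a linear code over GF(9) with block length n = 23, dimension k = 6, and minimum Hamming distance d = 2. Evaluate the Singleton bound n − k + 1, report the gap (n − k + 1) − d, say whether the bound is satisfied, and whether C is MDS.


Singleton RHS = n − k + 1 = 18, slack = 16, bound satisfied, not MDS.

Singleton bound: d ≤ n − k + 1.
Here n = 23, k = 6, so n − k + 1 = 18.
Given d = 2, check d ≤ 18: YES.
Slack = (n − k + 1) − d = 16.
The code is NOT MDS (slack = 16 > 0).
Description: the claimed parameters are [23, 6, 2]_9; such a code would be non-MDS.


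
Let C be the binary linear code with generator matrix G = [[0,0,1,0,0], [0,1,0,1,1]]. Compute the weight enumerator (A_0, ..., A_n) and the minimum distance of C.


Weight distribution: A_0 = 1, A_1 = 1, A_3 = 1, A_4 = 1. Minimum distance d = 1.

Enumerate all 2^2 = 4 messages m ∈ F_2^2.
For each, compute codeword c = mG in F_2^5, then tally its weight.
  m = 00 → c = 00000, weight = 0.
  m = 10 → c = 00100, weight = 1.
  m = 01 → c = 01011, weight = 3.
  m = 11 → c = 01111, weight = 4.
Tally weights:
  weight 0: 1 codewords.
  weight 1: 1 codewords.
  weight 3: 1 codewords.
  weight 4: 1 codewords.
Minimum distance d = smallest w > 0 with A_w > 0 = 1.
Sanity: Σ A_w = 4 = 2^2 = 4 ✓.


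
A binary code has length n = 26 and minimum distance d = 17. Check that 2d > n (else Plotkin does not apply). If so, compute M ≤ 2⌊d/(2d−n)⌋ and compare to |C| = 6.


Plotkin bound M ≤ 4; given |C| = 6 > bound (violated).

Check applicability: 2d = 34, n = 26.
2d − n = 8 > 0, so Plotkin applies.
Compute d/(2d−n) = 17/8 ≈ 2.1250.
⌊d/(2d−n)⌋ = 2.
Plotkin bound: M ≤ 2·2 = 4.
Given |C| = 6, check: VIOLATED.
This |C| is above the Plotkin bound, so no binary code with n = 26, d = 17 and 6 codewords exists.


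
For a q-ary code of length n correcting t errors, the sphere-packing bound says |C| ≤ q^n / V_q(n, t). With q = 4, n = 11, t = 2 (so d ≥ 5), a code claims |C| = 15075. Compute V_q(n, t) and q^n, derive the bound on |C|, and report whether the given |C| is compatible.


V_q(n, t) = 529, q^n = 4194304, Hamming bound = 7928, |C| = 15075 > bound (violated).

Step 1: Compute V_q(n, t) = Σ_{j=0}^2 C(n, j) (q−1)^j.
  j = 0: C(11,0)·(3)^0 = 1·1 = 1.
  j = 1: C(11,1)·(3)^1 = 11·3 = 33.
  j = 2: C(11,2)·(3)^2 = 55·9 = 495.
  V_q(n, t) = 1 + 33 + 495 = 529.
Step 2: q^n = 4^11 = 4194304.
Step 3: Hamming bound ⌊q^n / V_q(n,t)⌋ = ⌊4194304/529⌋ = 7928.
Step 4: Compare |C| = 15075 to 7928: violated.
The claimed |C| lies above the Hamming bound, so no 4-ary code of length 11 with d ≥ 5 can have 15075 codewords.


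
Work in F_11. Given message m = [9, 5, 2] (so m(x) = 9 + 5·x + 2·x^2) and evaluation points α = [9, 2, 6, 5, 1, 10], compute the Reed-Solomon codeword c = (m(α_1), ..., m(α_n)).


c = [7, 5, 1, 7, 5, 6]

Message polynomial: m(x) = 9 + 5·x + 2·x^2 (mod 11).
For each evaluation point α_i, compute m(α_i) mod 11:
  α_1 = 9: Horner steps 2 → 1 → 7, so m(9) = 7.
  α_2 = 2: Horner steps 2 → 9 → 5, so m(2) = 5.
  α_3 = 6: Horner steps 2 → 6 → 1, so m(6) = 1.
  α_4 = 5: Horner steps 2 → 4 → 7, so m(5) = 7.
  α_5 = 1: Horner steps 2 → 7 → 5, so m(1) = 5.
  α_6 = 10: Horner steps 2 → 3 → 6, so m(10) = 6.
Codeword c = [7, 5, 1, 7, 5, 6] ∈ F_11^6.


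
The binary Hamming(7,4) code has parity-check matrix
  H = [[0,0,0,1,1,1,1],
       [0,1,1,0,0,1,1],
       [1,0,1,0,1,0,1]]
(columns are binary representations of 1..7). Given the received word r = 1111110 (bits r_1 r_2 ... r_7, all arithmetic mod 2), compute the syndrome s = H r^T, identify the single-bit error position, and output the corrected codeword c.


s = (1, 1, 1)^T, error position = 7, corrected codeword c = 1111111

Compute s = H r^T mod 2 one row at a time:
  s_1 = 1 + 1 + 1 + 0 = 3 ≡ 1 (mod 2).
  s_2 = 1 + 1 + 1 + 0 = 3 ≡ 1 (mod 2).
  s_3 = 1 + 1 + 1 + 0 = 3 ≡ 1 (mod 2).
s = (1, 1, 1)^T — this equals column 7 of H (binary 111), so error is at position 7.
Correct: flip bit 7 of r = 1111110 to get c = 1111111.


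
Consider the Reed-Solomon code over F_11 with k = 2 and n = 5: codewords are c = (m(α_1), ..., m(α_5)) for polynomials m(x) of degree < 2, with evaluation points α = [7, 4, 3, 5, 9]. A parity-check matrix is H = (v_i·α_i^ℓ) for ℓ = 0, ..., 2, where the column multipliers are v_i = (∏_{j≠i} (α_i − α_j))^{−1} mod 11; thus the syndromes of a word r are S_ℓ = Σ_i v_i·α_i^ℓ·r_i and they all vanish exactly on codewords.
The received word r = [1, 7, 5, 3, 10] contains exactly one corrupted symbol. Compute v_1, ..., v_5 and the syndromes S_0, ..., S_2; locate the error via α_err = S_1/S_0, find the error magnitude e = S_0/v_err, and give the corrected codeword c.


S = (2, 8, 10), error at position 2, error magnitude e = 3, c = [1, 4, 5, 3, 10].

Step 1: column multipliers v_i = (∏_{j≠i}(α_i − α_j))^{−1} mod 11.
  i = 1 (α = 7): (7−4)(7−3)(7−5)(7−9) = 3·4·2·(−2) = −48 ≡ 7, so v_1 = 7^{−1} = 8 (mod 11).
  i = 2 (α = 4): (4−7)(4−3)(4−5)(4−9) = (−3)·1·(−1)·(−5) = −15 ≡ 7, so v_2 = 7^{−1} = 8 (mod 11).
  i = 3 (α = 3): (3−7)(3−4)(3−5)(3−9) = (−4)·(−1)·(−2)·(−6) = 48 ≡ 4, so v_3 = 4^{−1} = 3 (mod 11).
  i = 4 (α = 5): (5−7)(5−4)(5−3)(5−9) = (−2)·1·2·(−4) = 16 ≡ 5, so v_4 = 5^{−1} = 9 (mod 11).
  i = 5 (α = 9): (9−7)(9−4)(9−3)(9−5) = 2·5·6·4 = 240 ≡ 9, so v_5 = 9^{−1} = 5 (mod 11).
  v = [8, 8, 3, 9, 5].
Step 2: syndromes of r = [1, 7, 5, 3, 10] (all sums mod 11).
  S_0 = Σ v_i r_i = 8·1 + 8·7 + 3·5 + 9·3 + 5·10 = 156 ≡ 2.
  S_1 = Σ v_i α_i r_i = 8·7·1 + 8·4·7 + 3·3·5 + 9·5·3 + 5·9·10 = 910 ≡ 8.
  α_i^2 mod 11 = [5, 5, 9, 3, 4].
  S_2 = Σ v_i α_i^2 r_i = 8·5·1 + 8·5·7 + 3·9·5 + 9·3·3 + 5·4·10 = 736 ≡ 10.
  S = (2, 8, 10) ≠ 0, so r is not a codeword (an error is present).
Step 3: locate the error. For a single error e at position i, S_ℓ = v_i·e·α_i^ℓ, so α_err = S_1/S_0.
  S_0^{−1} = 2^{−1} = 6 (mod 11), so α_err = 8·6 = 48 ≡ 4 = α_2. Error position i = 2.
  Consistency check: S_2/S_1 = 10·7 = 70 ≡ 4 = α_err ✓ (single-error assumption holds).
Step 4: error magnitude e = S_0/v_2 = S_0·∏_{j≠2}(α_2 − α_j) = 2·7 = 14 ≡ 3 (mod 11).
Step 5: correct position 2: c_2 = r_2 − e = 7 − 3 ≡ 4 (mod 11). Hence c = [1, 4, 5, 3, 10].
  Check: interpolating c through the α_i gives m(x) = 8 + 10·x (degree < 2) with m(α_i) = c_i for every i, so c is indeed a codeword.


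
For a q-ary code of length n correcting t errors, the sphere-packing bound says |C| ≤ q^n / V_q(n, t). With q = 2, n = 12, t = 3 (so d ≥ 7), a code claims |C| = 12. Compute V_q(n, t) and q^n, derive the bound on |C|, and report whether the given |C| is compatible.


V_q(n, t) = 299, q^n = 4096, Hamming bound = 13, |C| = 12 ≤ bound (satisfied).

Step 1: Compute V_q(n, t) = Σ_{j=0}^3 C(n, j) (q−1)^j.
  j = 0: C(12,0)·(1)^0 = 1·1 = 1.
  j = 1: C(12,1)·(1)^1 = 12·1 = 12.
  j = 2: C(12,2)·(1)^2 = 66·1 = 66.
  j = 3: C(12,3)·(1)^3 = 220·1 = 220.
  V_q(n, t) = 1 + 12 + 66 + 220 = 299.
Step 2: q^n = 2^12 = 4096.
Step 3: Hamming bound ⌊q^n / V_q(n,t)⌋ = ⌊4096/299⌋ = 13.
Step 4: Compare |C| = 12 to 13: satisfied.
The claimed |C| lies below the Hamming bound.


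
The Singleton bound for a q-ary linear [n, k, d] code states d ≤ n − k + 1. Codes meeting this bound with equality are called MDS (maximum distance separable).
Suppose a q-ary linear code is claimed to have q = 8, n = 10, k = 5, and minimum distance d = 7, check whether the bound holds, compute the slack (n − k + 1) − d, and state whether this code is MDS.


Singleton RHS = n − k + 1 = 6, slack = -1, bound violated (no such code; not MDS).

Singleton bound: d ≤ n − k + 1.
Here n = 10, k = 5, so n − k + 1 = 6.
Given d = 7, check d ≤ 6: NO.
Slack = (n − k + 1) − d = -1.
The slack is negative: d = 7 exceeds n − k + 1 = 6 by 1, so the Singleton bound is violated and no linear [10, 5, 7]_8 code can exist. In particular it is not MDS (MDS requires d = n − k + 1 exactly).
Description: the claimed parameters are [10, 5, 7]_8; such a code would be impossible (violates the Singleton bound).
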